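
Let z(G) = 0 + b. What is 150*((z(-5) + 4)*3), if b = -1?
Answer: 1350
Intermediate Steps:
z(G) = -1 (z(G) = 0 - 1 = -1)
150*((z(-5) + 4)*3) = 150*((-1 + 4)*3) = 150*(3*3) = 150*9 = 1350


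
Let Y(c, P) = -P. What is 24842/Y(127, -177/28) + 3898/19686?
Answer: 2282299847/580737 ≈ 3930.0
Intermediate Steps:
24842/Y(127, -177/28) + 3898/19686 = 24842/((-(-177)/28)) + 3898/19686 = 24842/((-(-177)/28)) + 3898*(1/19686) = 24842/((-1*(-177/28))) + 1949/9843 = 24842/(177/28) + 1949/9843 = 24842*(28/177) + 1949/9843 = 695576/177 + 1949/9843 = 2282299847/580737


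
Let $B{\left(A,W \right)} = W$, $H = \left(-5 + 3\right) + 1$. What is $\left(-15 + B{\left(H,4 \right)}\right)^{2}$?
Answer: $121$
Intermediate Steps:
$H = -1$ ($H = -2 + 1 = -1$)
$\left(-15 + B{\left(H,4 \right)}\right)^{2} = \left(-15 + 4\right)^{2} = \left(-11\right)^{2} = 121$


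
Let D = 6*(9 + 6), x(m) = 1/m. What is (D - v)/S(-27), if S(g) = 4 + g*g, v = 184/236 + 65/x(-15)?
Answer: 62789/43247 ≈ 1.4519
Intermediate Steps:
v = -57479/59 (v = 184/236 + 65/(1/(-15)) = 184*(1/236) + 65/(-1/15) = 46/59 + 65*(-15) = 46/59 - 975 = -57479/59 ≈ -974.22)
S(g) = 4 + g²
D = 90 (D = 6*15 = 90)
(D - v)/S(-27) = (90 - 1*(-57479/59))/(4 + (-27)²) = (90 + 57479/59)/(4 + 729) = (62789/59)/733 = (62789/59)*(1/733) = 62789/43247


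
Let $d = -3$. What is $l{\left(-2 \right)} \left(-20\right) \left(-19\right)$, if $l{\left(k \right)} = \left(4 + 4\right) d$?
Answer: $-9120$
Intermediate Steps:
$l{\left(k \right)} = -24$ ($l{\left(k \right)} = \left(4 + 4\right) \left(-3\right) = 8 \left(-3\right) = -24$)
$l{\left(-2 \right)} \left(-20\right) \left(-19\right) = \left(-24\right) \left(-20\right) \left(-19\right) = 480 \left(-19\right) = -9120$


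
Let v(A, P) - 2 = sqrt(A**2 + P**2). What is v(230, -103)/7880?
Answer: 1/3940 + sqrt(63509)/7880 ≈ 0.032235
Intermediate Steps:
v(A, P) = 2 + sqrt(A**2 + P**2)
v(230, -103)/7880 = (2 + sqrt(230**2 + (-103)**2))/7880 = (2 + sqrt(52900 + 10609))*(1/7880) = (2 + sqrt(63509))*(1/7880) = 1/3940 + sqrt(63509)/7880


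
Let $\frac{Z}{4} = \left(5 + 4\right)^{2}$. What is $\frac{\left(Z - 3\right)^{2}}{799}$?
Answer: $\frac{103041}{799} \approx 128.96$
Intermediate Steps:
$Z = 324$ ($Z = 4 \left(5 + 4\right)^{2} = 4 \cdot 9^{2} = 4 \cdot 81 = 324$)
$\frac{\left(Z - 3\right)^{2}}{799} = \frac{\left(324 - 3\right)^{2}}{799} = 321^{2} \cdot \frac{1}{799} = 103041 \cdot \frac{1}{799} = \frac{103041}{799}$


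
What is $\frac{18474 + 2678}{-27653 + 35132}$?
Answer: $\frac{21152}{7479} \approx 2.8282$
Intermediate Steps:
$\frac{18474 + 2678}{-27653 + 35132} = \frac{21152}{7479}$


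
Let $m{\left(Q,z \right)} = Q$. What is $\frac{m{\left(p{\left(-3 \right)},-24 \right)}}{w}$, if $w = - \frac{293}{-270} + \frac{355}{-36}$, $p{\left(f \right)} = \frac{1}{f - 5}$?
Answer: $\frac{135}{9478} \approx 0.014244$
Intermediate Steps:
$p{\left(f \right)} = \frac{1}{-5 + f}$
$w = - \frac{4739}{540}$ ($w = \left(-293\right) \left(- \frac{1}{270}\right) + 355 \left(- \frac{1}{36}\right) = \frac{293}{270} - \frac{355}{36} = - \frac{4739}{540} \approx -8.7759$)
$\frac{m{\left(p{\left(-3 \right)},-24 \right)}}{w} = \frac{1}{\left(-5 - 3\right) \left(- \frac{4739}{540}\right)} = \frac{1}{-8} \left(- \frac{540}{4739}\right) = \left(- \frac{1}{8}\right) \left(- \frac{540}{4739}\right) = \frac{135}{9478}$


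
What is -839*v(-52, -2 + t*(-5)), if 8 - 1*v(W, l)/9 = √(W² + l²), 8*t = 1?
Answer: -60408 + 7551*√173497/8 ≈ 3.3274e+5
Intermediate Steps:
t = ⅛ (t = (⅛)*1 = ⅛ ≈ 0.12500)
v(W, l) = 72 - 9*√(W² + l²)
-839*v(-52, -2 + t*(-5)) = -839*(72 - 9*√((-52)² + (-2 + (⅛)*(-5))²)) = -839*(72 - 9*√(2704 + (-2 - 5/8)²)) = -839*(72 - 9*√(2704 + (-21/8)²)) = -839*(72 - 9*√(2704 + 441/64)) = -839*(72 - 9*√173497/8) = -60408 + 7551*√173497/8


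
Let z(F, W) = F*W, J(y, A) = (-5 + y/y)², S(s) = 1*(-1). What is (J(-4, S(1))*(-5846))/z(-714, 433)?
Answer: 46768/154581 ≈ 0.30255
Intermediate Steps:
S(s) = -1
J(y, A) = 16 (J(y, A) = (-5 + 1)² = (-4)² = 16)
(J(-4, S(1))*(-5846))/z(-714, 433) = (16*(-5846))/((-714*433)) = -93536/(-309162) = -93536*(-1/309162) = 46768/154581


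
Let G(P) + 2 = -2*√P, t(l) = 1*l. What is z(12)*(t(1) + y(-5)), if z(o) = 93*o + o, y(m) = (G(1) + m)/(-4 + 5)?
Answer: -9024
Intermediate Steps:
t(l) = l
G(P) = -2 - 2*√P
y(m) = -4 + m (y(m) = ((-2 - 2*√1) + m)/(-4 + 5) = ((-2 - 2*1) + m)/1 = ((-2 - 2) + m)*1 = (-4 + m)*1 = -4 + m)
z(o) = 94*o
z(12)*(t(1) + y(-5)) = (94*12)*(1 + (-4 - 5)) = 1128*(1 - 9) = 1128*(-8) = -9024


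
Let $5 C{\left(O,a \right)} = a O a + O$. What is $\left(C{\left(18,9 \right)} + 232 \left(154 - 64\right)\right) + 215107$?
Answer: $\frac{1181411}{5} \approx 2.3628 \cdot 10^{5}$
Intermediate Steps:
$C{\left(O,a \right)} = \frac{O}{5} + \frac{O a^{2}}{5}$ ($C{\left(O,a \right)} = \frac{a O a + O}{5} = \frac{O a a + O}{5} = \frac{O a^{2} + O}{5} = \frac{O + O a^{2}}{5} = \frac{O}{5} + \frac{O a^{2}}{5}$)
$\left(C{\left(18,9 \right)} + 232 \left(154 - 64\right)\right) + 215107 = \left(\frac{1}{5} \cdot 18 \left(1 + 9^{2}\right) + 232 \left(154 - 64\right)\right) + 215107 = \left(\frac{1}{5} \cdot 18 \left(1 + 81\right) + 232 \cdot 90\right) + 215107 = \left(\frac{1}{5} \cdot 18 \cdot 82 + 20880\right) + 215107 = \left(\frac{1476}{5} + 20880\right) + 215107 = \frac{105876}{5} + 215107 = \frac{1181411}{5}$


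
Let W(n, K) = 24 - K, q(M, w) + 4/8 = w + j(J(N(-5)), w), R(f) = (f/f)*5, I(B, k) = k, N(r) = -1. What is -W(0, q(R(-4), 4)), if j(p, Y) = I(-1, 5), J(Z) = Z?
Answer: -31/2 ≈ -15.500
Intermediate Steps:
R(f) = 5 (R(f) = 1*5 = 5)
j(p, Y) = 5
q(M, w) = 9/2 + w (q(M, w) = -½ + (w + 5) = -½ + (5 + w) = 9/2 + w)
-W(0, q(R(-4), 4)) = -(24 - (9/2 + 4)) = -(24 - 1*17/2) = -(24 - 17/2) = -1*31/2 = -31/2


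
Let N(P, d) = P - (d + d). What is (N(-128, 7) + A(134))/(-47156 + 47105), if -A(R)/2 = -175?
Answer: -208/51 ≈ -4.0784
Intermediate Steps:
A(R) = 350 (A(R) = -2*(-175) = 350)
N(P, d) = P - 2*d
(N(-128, 7) + A(134))/(-47156 + 47105) = ((-128 - 2*7) + 350)/(-47156 + 47105) = ((-128 - 14) + 350)/(-51) = (-142 + 350)*(-1/51) = 208*(-1/51) = -208/51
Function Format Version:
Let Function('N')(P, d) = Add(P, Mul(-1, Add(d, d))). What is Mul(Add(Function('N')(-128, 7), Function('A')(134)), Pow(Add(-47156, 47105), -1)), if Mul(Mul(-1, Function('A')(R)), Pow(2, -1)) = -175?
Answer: Rational(-208, 51) ≈ -4.0784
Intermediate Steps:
Function('A')(R) = 350 (Function('A')(R) = Mul(-2, -175) = 350)
Function('N')(P, d) = Add(P, Mul(-2, d)) (Function('N')(P, d) = Add(P, Mul(-1, Mul(2, d))) = Add(P, Mul(-2, d)))
Mul(Add(Function('N')(-128, 7), Function('A')(134)), Pow(Add(-47156, 47105), -1)) = Mul(Add(Add(-128, Mul(-2, 7)), 350), Pow(Add(-47156, 47105), -1)) = Mul(Add(Add(-128, -14), 350), Pow(-51, -1)) = Mul(Add(-142, 350), Rational(-1, 51)) = Mul(208, Rational(-1, 51)) = Rational(-208, 51)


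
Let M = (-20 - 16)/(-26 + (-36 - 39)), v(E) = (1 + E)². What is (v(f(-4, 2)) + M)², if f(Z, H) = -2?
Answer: 18769/10201 ≈ 1.8399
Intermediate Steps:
M = 36/101 (M = -36/(-26 - 75) = -36/(-101) = -36*(-1/101) = 36/101 ≈ 0.35644)
(v(f(-4, 2)) + M)² = ((1 - 2)² + 36/101)² = ((-1)² + 36/101)² = (1 + 36/101)² = (137/101)² = 18769/10201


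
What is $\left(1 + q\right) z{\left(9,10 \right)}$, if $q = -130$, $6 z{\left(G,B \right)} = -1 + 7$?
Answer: $-129$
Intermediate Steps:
$z{\left(G,B \right)} = 1$ ($z{\left(G,B \right)} = \frac{-1 + 7}{6} = \frac{1}{6} \cdot 6 = 1$)
$\left(1 + q\right) z{\left(9,10 \right)} = \left(1 - 130\right) 1 = \left(-129\right) 1 = -129$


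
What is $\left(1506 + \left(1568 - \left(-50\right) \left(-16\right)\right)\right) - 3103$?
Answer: $-829$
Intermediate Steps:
$\left(1506 + \left(1568 - \left(-50\right) \left(-16\right)\right)\right) - 3103 = \left(1506 + \left(1568 - 800\right)\right) - 3103 = \left(1506 + 768\right) - 3103 = 2274 - 3103 = -829$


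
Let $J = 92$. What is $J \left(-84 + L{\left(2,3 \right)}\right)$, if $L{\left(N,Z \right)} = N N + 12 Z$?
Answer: $-4048$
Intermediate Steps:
$L{\left(N,Z \right)} = N^{2} + 12 Z$
$J \left(-84 + L{\left(2,3 \right)}\right) = 92 \left(-84 + \left(2^{2} + 12 \cdot 3\right)\right) = 92 \left(-84 + \left(4 + 36\right)\right) = 92 \left(-84 + 40\right) = 92 \left(-44\right) = -4048$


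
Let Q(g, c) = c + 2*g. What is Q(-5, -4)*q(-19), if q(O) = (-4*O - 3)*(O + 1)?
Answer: 18396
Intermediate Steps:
q(O) = (1 + O)*(-3 - 4*O) (q(O) = (-3 - 4*O)*(1 + O) = (1 + O)*(-3 - 4*O))
Q(-5, -4)*q(-19) = (-4 + 2*(-5))*(-3 - 7*(-19) - 4*(-19)²) = (-4 - 10)*(-3 + 133 - 4*361) = -14*(-3 + 133 - 1444) = -14*(-1314) = 18396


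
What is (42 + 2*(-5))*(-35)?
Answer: -1120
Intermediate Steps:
(42 + 2*(-5))*(-35) = (42 - 10)*(-35) = 32*(-35) = -1120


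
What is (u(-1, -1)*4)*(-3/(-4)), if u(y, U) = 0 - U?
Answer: 3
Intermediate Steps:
u(y, U) = -U
(u(-1, -1)*4)*(-3/(-4)) = (-1*(-1)*4)*(-3/(-4)) = (1*4)*(-3*(-1/4)) = 4*(3/4) = 3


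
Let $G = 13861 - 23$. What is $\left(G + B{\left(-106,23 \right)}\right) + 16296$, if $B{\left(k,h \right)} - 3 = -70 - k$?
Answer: $30173$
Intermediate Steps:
$B{\left(k,h \right)} = -67 - k$ ($B{\left(k,h \right)} = 3 - \left(70 + k\right) = -67 - k$)
$G = 13838$
$\left(G + B{\left(-106,23 \right)}\right) + 16296 = \left(13838 - -39\right) + 16296 = \left(13838 + \left(-67 + 106\right)\right) + 16296 = \left(13838 + 39\right) + 16296 = 13877 + 16296 = 30173$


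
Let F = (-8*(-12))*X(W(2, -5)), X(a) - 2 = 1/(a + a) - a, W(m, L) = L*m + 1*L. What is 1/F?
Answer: 5/8144 ≈ 0.00061395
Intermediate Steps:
W(m, L) = L + L*m (W(m, L) = L*m + L = L + L*m)
X(a) = 2 + 1/(2*a) - a (X(a) = 2 + (1/(a + a) - a) = 2 + (1/(2*a) - a) = 2 + 1/(2*a) - a)
F = 8144/5 (F = (-8*(-12))*(2 + 1/(2*((-5*(1 + 2)))) - (-5)*(1 + 2)) = 96*(2 + 1/(2*((-5*3))) - (-5)*3) = 96*(2 + (1/2)/(-15) - 1*(-15)) = 96*(2 + (1/2)*(-1/15) + 15) = 96*(2 - 1/30 + 15) = 96*(509/30) = 8144/5 ≈ 1628.8)
1/F = 1/(8144/5) = 5/8144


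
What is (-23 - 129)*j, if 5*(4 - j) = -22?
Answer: -6384/5 ≈ -1276.8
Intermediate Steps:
j = 42/5 (j = 4 - 1/5*(-22) = 4 + 22/5 = 42/5 ≈ 8.4000)
(-23 - 129)*j = (-23 - 129)*(42/5) = -152*42/5 = -6384/5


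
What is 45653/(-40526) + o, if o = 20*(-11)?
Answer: -8961373/40526 ≈ -221.13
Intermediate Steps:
o = -220
45653/(-40526) + o = 45653/(-40526) - 220 = 45653*(-1/40526) - 220 = -45653/40526 - 220 = -8961373/40526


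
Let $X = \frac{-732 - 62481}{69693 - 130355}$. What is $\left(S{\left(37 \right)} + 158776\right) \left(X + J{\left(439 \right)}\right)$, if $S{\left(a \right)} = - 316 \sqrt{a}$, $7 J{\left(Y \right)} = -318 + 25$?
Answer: $- \frac{196558733900}{30331} + \frac{391196150 \sqrt{37}}{30331} \approx -6.402 \cdot 10^{6}$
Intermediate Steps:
$J{\left(Y \right)} = - \frac{293}{7}$ ($J{\left(Y \right)} = \frac{-318 + 25}{7} = \frac{1}{7} \left(-293\right) = - \frac{293}{7}$)
$X = \frac{63213}{60662}$ ($X = - \frac{63213}{-60662} = \left(-63213\right) \left(- \frac{1}{60662}\right) = \frac{63213}{60662} \approx 1.0421$)
$\left(S{\left(37 \right)} + 158776\right) \left(X + J{\left(439 \right)}\right) = \left(- 316 \sqrt{37} + 158776\right) \left(\frac{63213}{60662} - \frac{293}{7}\right) = \left(158776 - 316 \sqrt{37}\right) \left(- \frac{2475925}{60662}\right) = - \frac{196558733900}{30331} + \frac{391196150 \sqrt{37}}{30331}$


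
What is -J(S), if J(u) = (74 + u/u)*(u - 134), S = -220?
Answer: 26550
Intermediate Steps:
J(u) = -10050 + 75*u (J(u) = (74 + 1)*(-134 + u) = 75*(-134 + u) = -10050 + 75*u)
-J(S) = -(-10050 + 75*(-220)) = -(-10050 - 16500) = -1*(-26550) = 26550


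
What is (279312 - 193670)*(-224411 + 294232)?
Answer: 5979610082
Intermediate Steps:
(279312 - 193670)*(-224411 + 294232) = 85642*69821 = 5979610082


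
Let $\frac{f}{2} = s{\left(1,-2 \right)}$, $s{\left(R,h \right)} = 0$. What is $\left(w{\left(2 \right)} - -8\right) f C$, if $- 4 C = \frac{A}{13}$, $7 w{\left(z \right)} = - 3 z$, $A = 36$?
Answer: $0$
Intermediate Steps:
$f = 0$ ($f = 2 \cdot 0 = 0$)
$w{\left(z \right)} = - \frac{3 z}{7}$ ($w{\left(z \right)} = \frac{\left(-3\right) z}{7} = - \frac{3 z}{7}$)
$C = - \frac{9}{13}$ ($C = - \frac{36 \cdot \frac{1}{13}}{4} = \left(- \frac{1}{4}\right) \frac{36}{13} = - \frac{9}{13} \approx -0.69231$)
$\left(w{\left(2 \right)} - -8\right) f C = \left(\left(- \frac{3}{7}\right) 2 - -8\right) 0 \left(- \frac{9}{13}\right) = \left(- \frac{6}{7} + 8\right) 0 \left(- \frac{9}{13}\right) = \frac{50}{7} \cdot 0 \left(- \frac{9}{13}\right) = 0 \left(- \frac{9}{13}\right) = 0$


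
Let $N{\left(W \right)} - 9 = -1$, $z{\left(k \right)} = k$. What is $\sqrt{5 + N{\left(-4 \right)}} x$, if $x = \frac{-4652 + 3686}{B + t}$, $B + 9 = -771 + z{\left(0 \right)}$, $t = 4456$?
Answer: $- \frac{483 \sqrt{13}}{1838} \approx -0.94749$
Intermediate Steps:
$N{\left(W \right)} = 8$ ($N{\left(W \right)} = 9 - 1 = 8$)
$B = -780$ ($B = -9 + \left(-771 + 0\right) = -9 - 771 = -780$)
$x = - \frac{483}{1838}$ ($x = \frac{-4652 + 3686}{-780 + 4456} = - \frac{966}{3676} = \left(-966\right) \frac{1}{3676} = - \frac{483}{1838} \approx -0.26279$)
$\sqrt{5 + N{\left(-4 \right)}} x = \sqrt{5 + 8} \left(- \frac{483}{1838}\right) = \sqrt{13} \left(- \frac{483}{1838}\right) = - \frac{483 \sqrt{13}}{1838}$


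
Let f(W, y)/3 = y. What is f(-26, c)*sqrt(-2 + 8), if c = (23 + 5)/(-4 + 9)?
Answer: 84*sqrt(6)/5 ≈ 41.151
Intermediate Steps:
c = 28/5 ≈ 5.6000
f(W, y) = 3*y
f(-26, c)*sqrt(-2 + 8) = (3*(28/5))*sqrt(-2 + 8) = 84*sqrt(6)/5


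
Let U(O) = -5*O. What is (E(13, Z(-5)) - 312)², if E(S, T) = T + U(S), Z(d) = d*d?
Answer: 123904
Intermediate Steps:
Z(d) = d²
E(S, T) = T - 5*S
(E(13, Z(-5)) - 312)² = (((-5)² - 5*13) - 312)² = ((25 - 65) - 312)² = (-40 - 312)² = (-352)² = 123904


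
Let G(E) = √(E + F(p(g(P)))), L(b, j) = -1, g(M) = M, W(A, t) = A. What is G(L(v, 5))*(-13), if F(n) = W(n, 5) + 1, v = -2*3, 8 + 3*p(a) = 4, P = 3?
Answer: -26*I*√3/3 ≈ -15.011*I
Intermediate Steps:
p(a) = -4/3 (p(a) = -8/3 + (⅓)*4 = -8/3 + 4/3 = -4/3)
v = -6
F(n) = 1 + n (F(n) = n + 1 = 1 + n)
G(E) = √(-⅓ + E) (G(E) = √(E + (1 - 4/3)) = √(E - ⅓) = √(-⅓ + E))
G(L(v, 5))*(-13) = (√(-3 + 9*(-1))/3)*(-13) = (√(-3 - 9)/3)*(-13) = (√(-12)/3)*(-13) = ((2*I*√3)/3)*(-13) = (2*I*√3/3)*(-13) = -26*I*√3/3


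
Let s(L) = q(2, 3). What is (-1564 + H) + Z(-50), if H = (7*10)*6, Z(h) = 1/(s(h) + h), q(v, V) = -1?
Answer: -58345/51 ≈ -1144.0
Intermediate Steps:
s(L) = -1
Z(h) = 1/(-1 + h)
H = 420 (H = 70*6 = 420)
(-1564 + H) + Z(-50) = (-1564 + 420) + 1/(-1 - 50) = -1144 + 1/(-51) = -1144 - 1/51 = -58345/51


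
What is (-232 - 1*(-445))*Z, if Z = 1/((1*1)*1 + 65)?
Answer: 71/22 ≈ 3.2273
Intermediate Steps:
Z = 1/66 (Z = 1/(1*1 + 65) = 1/(1 + 65) = 1/66 ≈ 0.015152)
(-232 - 1*(-445))*Z = (-232 - 1*(-445))*(1/66) = (-232 + 445)*(1/66) = 213*(1/66) = 71/22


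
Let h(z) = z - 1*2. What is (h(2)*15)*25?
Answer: 0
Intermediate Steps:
h(z) = -2 + z (h(z) = z - 2 = -2 + z)
(h(2)*15)*25 = ((-2 + 2)*15)*25 = (0*15)*25 = 0*25 = 0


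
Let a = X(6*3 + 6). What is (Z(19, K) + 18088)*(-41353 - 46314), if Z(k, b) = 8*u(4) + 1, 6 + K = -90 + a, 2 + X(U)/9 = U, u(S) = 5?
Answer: -1589315043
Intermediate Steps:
X(U) = -18 + 9*U
a = 198 (a = -18 + 9*(6*3 + 6) = -18 + 9*(18 + 6) = -18 + 9*24 = -18 + 216 = 198)
K = 102 (K = -6 + (-90 + 198) = -6 + 108 = 102)
Z(k, b) = 41 (Z(k, b) = 8*5 + 1 = 40 + 1 = 41)
(Z(19, K) + 18088)*(-41353 - 46314) = (41 + 18088)*(-41353 - 46314) = 18129*(-87667) = -1589315043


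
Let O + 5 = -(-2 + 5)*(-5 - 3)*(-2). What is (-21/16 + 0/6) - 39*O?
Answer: 33051/16 ≈ 2065.7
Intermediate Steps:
O = -53 (O = -5 - (-2 + 5)*(-5 - 3)*(-2) = -5 - 3*(-8)*(-2) = -5 - (-24)*(-2) = -5 - 1*48 = -5 - 48 = -53)
(-21/16 + 0/6) - 39*O = (-21/16 + 0/6) - 39*(-53) = (-21*1/16 + 0*(1/6)) + 2067 = (-21/16 + 0) + 2067 = -21/16 + 2067 = 33051/16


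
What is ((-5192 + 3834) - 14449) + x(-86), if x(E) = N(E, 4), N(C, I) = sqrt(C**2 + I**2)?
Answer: -15807 + 2*sqrt(1853) ≈ -15721.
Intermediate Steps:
x(E) = sqrt(16 + E**2) (x(E) = sqrt(E**2 + 4**2) = sqrt(E**2 + 16) = sqrt(16 + E**2))
((-5192 + 3834) - 14449) + x(-86) = ((-5192 + 3834) - 14449) + sqrt(16 + (-86)**2) = (-1358 - 14449) + sqrt(16 + 7396) = -15807 + sqrt(7412) = -15807 + 2*sqrt(1853)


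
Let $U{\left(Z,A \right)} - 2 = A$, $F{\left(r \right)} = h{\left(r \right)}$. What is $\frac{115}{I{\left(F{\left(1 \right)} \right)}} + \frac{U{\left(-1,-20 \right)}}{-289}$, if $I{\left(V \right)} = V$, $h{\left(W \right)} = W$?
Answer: $\frac{33253}{289} \approx 115.06$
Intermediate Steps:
$F{\left(r \right)} = r$
$U{\left(Z,A \right)} = 2 + A$
$\frac{115}{I{\left(F{\left(1 \right)} \right)}} + \frac{U{\left(-1,-20 \right)}}{-289} = \frac{115}{1} + \frac{2 - 20}{-289} = 115 \cdot 1 - - \frac{18}{289} = 115 + \frac{18}{289} = \frac{33253}{289}$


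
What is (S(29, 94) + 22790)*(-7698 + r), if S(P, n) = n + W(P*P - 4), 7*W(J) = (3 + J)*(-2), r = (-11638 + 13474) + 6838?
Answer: 22100544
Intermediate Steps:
r = 8674 (r = 1836 + 6838 = 8674)
W(J) = -6/7 - 2*J/7 (W(J) = ((3 + J)*(-2))/7 = (-6 - 2*J)/7 = -6/7 - 2*J/7)
S(P, n) = 2/7 + n - 2*P**2/7 (S(P, n) = n + (-6/7 - 2*(P*P - 4)/7) = n + (-6/7 - 2*(P**2 - 4)/7) = n + (-6/7 - 2*(-4 + P**2)/7) = n + (-6/7 + (8/7 - 2*P**2/7)) = n + (2/7 - 2*P**2/7) = 2/7 + n - 2*P**2/7)
(S(29, 94) + 22790)*(-7698 + r) = ((2/7 + 94 - 2/7*29**2) + 22790)*(-7698 + 8674) = ((2/7 + 94 - 2/7*841) + 22790)*976 = ((2/7 + 94 - 1682/7) + 22790)*976 = (-146 + 22790)*976 = 22644*976 = 22100544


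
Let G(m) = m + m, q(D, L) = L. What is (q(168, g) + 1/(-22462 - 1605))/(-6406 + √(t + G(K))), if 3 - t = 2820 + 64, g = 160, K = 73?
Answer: -8222568638/329233118419 - 1283573*I*√2735/329233118419 ≈ -0.024975 - 0.00020389*I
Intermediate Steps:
t = -2881 (t = 3 - (2820 + 64) = 3 - 1*2884 = 3 - 2884 = -2881)
G(m) = 2*m
(q(168, g) + 1/(-22462 - 1605))/(-6406 + √(t + G(K))) = (160 + 1/(-22462 - 1605))/(-6406 + √(-2881 + 2*73)) = (160 + 1/(-24067))/(-6406 + √(-2881 + 146)) = (160 - 1/24067)/(-6406 + √(-2735)) = 3850719/(24067*(-6406 + I*√2735))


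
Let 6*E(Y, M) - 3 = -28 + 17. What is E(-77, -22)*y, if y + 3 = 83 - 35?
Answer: -60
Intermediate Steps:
E(Y, M) = -4/3 (E(Y, M) = 1/2 + (-28 + 17)/6 = 1/2 + (1/6)*(-11) = 1/2 - 11/6 = -4/3)
y = 45 (y = -3 + (83 - 35) = -3 + 48 = 45)
E(-77, -22)*y = -4/3*45 = -60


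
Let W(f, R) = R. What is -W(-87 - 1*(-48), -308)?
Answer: 308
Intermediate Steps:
-W(-87 - 1*(-48), -308) = -1*(-308) = 308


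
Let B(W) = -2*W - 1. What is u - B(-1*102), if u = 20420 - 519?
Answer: 19698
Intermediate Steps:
B(W) = -1 - 2*W
u = 19901
u - B(-1*102) = 19901 - (-1 - (-2)*102) = 19901 - (-1 - 2*(-102)) = 19901 - (-1 + 204) = 19901 - 1*203 = 19901 - 203 = 19698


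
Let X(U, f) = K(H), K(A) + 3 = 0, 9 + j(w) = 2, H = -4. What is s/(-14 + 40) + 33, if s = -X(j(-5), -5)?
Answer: 861/26 ≈ 33.115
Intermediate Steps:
j(w) = -7 (j(w) = -9 + 2 = -7)
K(A) = -3 (K(A) = -3 + 0 = -3)
X(U, f) = -3
s = 3 (s = -1*(-3) = 3)
s/(-14 + 40) + 33 = 3/(-14 + 40) + 33 = 3/26 + 33 = 861/26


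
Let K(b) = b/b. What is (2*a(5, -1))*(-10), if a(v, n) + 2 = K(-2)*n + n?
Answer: 80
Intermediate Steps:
K(b) = 1
a(v, n) = -2 + 2*n (a(v, n) = -2 + (1*n + n) = -2 + (n + n) = -2 + 2*n)
(2*a(5, -1))*(-10) = (2*(-2 + 2*(-1)))*(-10) = (2*(-2 - 2))*(-10) = (2*(-4))*(-10) = -8*(-10) = 80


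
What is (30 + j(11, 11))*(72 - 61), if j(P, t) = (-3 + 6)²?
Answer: 429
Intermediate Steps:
j(P, t) = 9 (j(P, t) = 3² = 9)
(30 + j(11, 11))*(72 - 61) = (30 + 9)*(72 - 61) = 39*11 = 429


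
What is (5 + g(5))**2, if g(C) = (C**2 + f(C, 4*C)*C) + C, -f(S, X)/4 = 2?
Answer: 25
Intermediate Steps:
f(S, X) = -8 (f(S, X) = -4*2 = -8)
g(C) = C**2 - 7*C (g(C) = (C**2 - 8*C) + C = C**2 - 7*C)
(5 + g(5))**2 = (5 + 5*(-7 + 5))**2 = (5 + 5*(-2))**2 = (5 - 10)**2 = (-5)**2 = 25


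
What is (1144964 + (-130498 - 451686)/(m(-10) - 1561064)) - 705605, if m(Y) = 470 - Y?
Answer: 85707150980/195073 ≈ 4.3936e+5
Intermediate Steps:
(1144964 + (-130498 - 451686)/(m(-10) - 1561064)) - 705605 = (1144964 + (-130498 - 451686)/((470 - 1*(-10)) - 1561064)) - 705605 = (1144964 - 582184/((470 + 10) - 1561064)) - 705605 = (1144964 - 582184/(480 - 1561064)) - 705605 = (1144964 - 582184/(-1560584)) - 705605 = (1144964 - 582184*(-1/1560584)) - 705605 = (1144964 + 72773/195073) - 705605 = 223351635145/195073 - 705605 = 85707150980/195073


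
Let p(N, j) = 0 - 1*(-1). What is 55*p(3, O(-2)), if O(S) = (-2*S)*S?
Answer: 55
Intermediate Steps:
O(S) = -2*S**2
p(N, j) = 1 (p(N, j) = 0 + 1 = 1)
55*p(3, O(-2)) = 55*1 = 55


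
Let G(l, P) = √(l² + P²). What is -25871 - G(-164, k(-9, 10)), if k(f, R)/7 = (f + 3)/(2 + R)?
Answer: -25871 - √107633/2 ≈ -26035.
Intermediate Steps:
k(f, R) = 7*(3 + f)/(2 + R) (k(f, R) = 7*((f + 3)/(2 + R)) = 7*((3 + f)/(2 + R)) = 7*(3 + f)/(2 + R))
G(l, P) = √(P² + l²)
-25871 - G(-164, k(-9, 10)) = -25871 - √((7*(3 - 9)/(2 + 10))² + (-164)²) = -25871 - √((7*(-6)/12)² + 26896) = -25871 - √((7*(1/12)*(-6))² + 26896) = -25871 - √((-7/2)² + 26896) = -25871 - √(49/4 + 26896) = -25871 - √(107633/4) = -25871 - √107633/2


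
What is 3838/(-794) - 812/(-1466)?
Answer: -1245445/291001 ≈ -4.2799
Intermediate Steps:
3838/(-794) - 812/(-1466) = 3838*(-1/794) - 812*(-1/1466) = -1919/397 + 406/733 = -1245445/291001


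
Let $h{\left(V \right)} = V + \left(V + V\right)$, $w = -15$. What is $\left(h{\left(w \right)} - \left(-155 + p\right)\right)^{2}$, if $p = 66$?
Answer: $1936$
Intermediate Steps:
$h{\left(V \right)} = 3 V$ ($h{\left(V \right)} = V + 2 V = 3 V$)
$\left(h{\left(w \right)} - \left(-155 + p\right)\right)^{2} = \left(3 \left(-15\right) + \left(155 - 66\right)\right)^{2} = \left(-45 + \left(155 - 66\right)\right)^{2} = \left(-45 + 89\right)^{2} = 44^{2} = 1936$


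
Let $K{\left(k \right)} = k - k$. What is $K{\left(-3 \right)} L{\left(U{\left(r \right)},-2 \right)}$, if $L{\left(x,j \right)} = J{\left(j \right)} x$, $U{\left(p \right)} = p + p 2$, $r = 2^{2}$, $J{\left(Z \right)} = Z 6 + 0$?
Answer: $0$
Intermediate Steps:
$K{\left(k \right)} = 0$
$J{\left(Z \right)} = 6 Z$ ($J{\left(Z \right)} = 6 Z + 0 = 6 Z$)
$r = 4$
$U{\left(p \right)} = 3 p$ ($U{\left(p \right)} = p + 2 p = 3 p$)
$L{\left(x,j \right)} = 6 j x$
$K{\left(-3 \right)} L{\left(U{\left(r \right)},-2 \right)} = 0 \cdot 6 \left(-2\right) 3 \cdot 4 = 0 \cdot 6 \left(-2\right) 12 = 0 \left(-144\right) = 0$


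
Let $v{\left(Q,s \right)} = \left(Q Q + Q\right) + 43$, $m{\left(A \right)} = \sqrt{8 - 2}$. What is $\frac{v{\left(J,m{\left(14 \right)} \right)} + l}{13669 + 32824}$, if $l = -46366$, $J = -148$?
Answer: $- \frac{1293}{2447} \approx -0.5284$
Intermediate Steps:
$m{\left(A \right)} = \sqrt{6}$
$v{\left(Q,s \right)} = 43 + Q + Q^{2}$ ($v{\left(Q,s \right)} = \left(Q^{2} + Q\right) + 43 = \left(Q + Q^{2}\right) + 43 = 43 + Q + Q^{2}$)
$\frac{v{\left(J,m{\left(14 \right)} \right)} + l}{13669 + 32824} = \frac{\left(43 - 148 + \left(-148\right)^{2}\right) - 46366}{13669 + 32824} = \frac{\left(43 - 148 + 21904\right) - 46366}{46493} = \left(21799 - 46366\right) \frac{1}{46493} = \left(-24567\right) \frac{1}{46493} = - \frac{1293}{2447}$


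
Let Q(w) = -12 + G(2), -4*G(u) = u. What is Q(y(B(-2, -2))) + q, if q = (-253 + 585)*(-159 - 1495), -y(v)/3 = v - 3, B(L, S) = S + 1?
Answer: -1098281/2 ≈ -5.4914e+5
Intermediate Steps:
B(L, S) = 1 + S
y(v) = 9 - 3*v (y(v) = -3*(v - 3) = -3*(-3 + v) = 9 - 3*v)
G(u) = -u/4
Q(w) = -25/2 (Q(w) = -12 - 1/4*2 = -12 - 1/2 = -25/2)
q = -549128 (q = 332*(-1654) = -549128)
Q(y(B(-2, -2))) + q = -25/2 - 549128 = -1098281/2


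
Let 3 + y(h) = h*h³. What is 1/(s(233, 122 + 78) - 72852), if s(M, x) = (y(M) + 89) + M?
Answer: 1/2947222988 ≈ 3.3930e-10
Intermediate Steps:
y(h) = -3 + h⁴ (y(h) = -3 + h*h³ = -3 + h⁴)
s(M, x) = 86 + M + M⁴ (s(M, x) = ((-3 + M⁴) + 89) + M = (86 + M⁴) + M = 86 + M + M⁴)
1/(s(233, 122 + 78) - 72852) = 1/((86 + 233 + 233⁴) - 72852) = 1/((86 + 233 + 2947295521) - 72852) = 1/(2947295840 - 72852) = 1/2947222988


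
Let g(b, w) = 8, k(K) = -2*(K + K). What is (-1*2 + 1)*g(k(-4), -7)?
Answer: -8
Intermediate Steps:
k(K) = -4*K
(-1*2 + 1)*g(k(-4), -7) = (-1*2 + 1)*8 = (-2 + 1)*8 = -1*8 = -8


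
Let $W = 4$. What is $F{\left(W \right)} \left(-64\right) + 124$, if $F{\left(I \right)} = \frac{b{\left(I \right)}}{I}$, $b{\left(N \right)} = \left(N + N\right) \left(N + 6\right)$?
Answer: $-1156$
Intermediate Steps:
$b{\left(N \right)} = 2 N \left(6 + N\right)$
$F{\left(I \right)} = 12 + 2 I$ ($F{\left(I \right)} = \frac{2 I \left(6 + I\right)}{I} = 12 + 2 I$)
$F{\left(W \right)} \left(-64\right) + 124 = \left(12 + 2 \cdot 4\right) \left(-64\right) + 124 = \left(12 + 8\right) \left(-64\right) + 124 = 20 \left(-64\right) + 124 = -1280 + 124 = -1156$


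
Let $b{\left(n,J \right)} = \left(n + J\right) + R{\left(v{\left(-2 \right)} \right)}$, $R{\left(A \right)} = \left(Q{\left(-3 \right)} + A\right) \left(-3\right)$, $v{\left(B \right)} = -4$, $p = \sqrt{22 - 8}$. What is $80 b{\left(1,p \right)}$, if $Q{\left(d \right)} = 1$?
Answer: $800 + 80 \sqrt{14} \approx 1099.3$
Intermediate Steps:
$p = \sqrt{14} \approx 3.7417$
$R{\left(A \right)} = -3 - 3 A$ ($R{\left(A \right)} = \left(1 + A\right) \left(-3\right) = -3 - 3 A$)
$b{\left(n,J \right)} = 9 + J + n$ ($b{\left(n,J \right)} = \left(n + J\right) - -9 = \left(J + n\right) + \left(-3 + 12\right) = \left(J + n\right) + 9 = 9 + J + n$)
$80 b{\left(1,p \right)} = 80 \left(9 + \sqrt{14} + 1\right) = 80 \left(10 + \sqrt{14}\right) = 800 + 80 \sqrt{14}$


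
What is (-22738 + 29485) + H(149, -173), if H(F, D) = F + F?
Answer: 7045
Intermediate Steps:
H(F, D) = 2*F
(-22738 + 29485) + H(149, -173) = (-22738 + 29485) + 2*149 = 6747 + 298 = 7045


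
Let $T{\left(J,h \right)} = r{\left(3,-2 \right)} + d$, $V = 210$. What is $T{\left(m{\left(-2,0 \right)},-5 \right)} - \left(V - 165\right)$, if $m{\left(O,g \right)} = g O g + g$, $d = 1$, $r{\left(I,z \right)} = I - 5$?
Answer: $-46$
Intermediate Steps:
$r{\left(I,z \right)} = -5 + I$ ($r{\left(I,z \right)} = I - 5 = -5 + I$)
$m{\left(O,g \right)} = g + O g^{2}$ ($m{\left(O,g \right)} = O g g + g = O g^{2} + g = g + O g^{2}$)
$T{\left(J,h \right)} = -1$ ($T{\left(J,h \right)} = \left(-5 + 3\right) + 1 = -2 + 1 = -1$)
$T{\left(m{\left(-2,0 \right)},-5 \right)} - \left(V - 165\right) = -1 - \left(210 - 165\right) = -1 - 45 = -46$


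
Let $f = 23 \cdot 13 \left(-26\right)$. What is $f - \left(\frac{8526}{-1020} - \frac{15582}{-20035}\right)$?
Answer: $- \frac{5290406901}{681190} \approx -7766.4$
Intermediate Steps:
$f = -7774$ ($f = 299 \left(-26\right) = -7774$)
$f - \left(\frac{8526}{-1020} - \frac{15582}{-20035}\right) = -7774 - \left(\frac{8526}{-1020} - \frac{15582}{-20035}\right) = -7774 - \left(8526 \left(- \frac{1}{1020}\right) - - \frac{15582}{20035}\right) = -7774 - \left(- \frac{1421}{170} + \frac{15582}{20035}\right) = -7774 - - \frac{5164159}{681190} = -7774 + \frac{5164159}{681190} = - \frac{5290406901}{681190}$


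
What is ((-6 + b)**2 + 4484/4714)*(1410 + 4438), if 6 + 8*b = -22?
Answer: 1257093390/2357 ≈ 5.3335e+5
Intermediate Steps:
b = -7/2 (b = -3/4 + (1/8)*(-22) = -3/4 - 11/4 = -7/2 ≈ -3.5000)
((-6 + b)**2 + 4484/4714)*(1410 + 4438) = ((-6 - 7/2)**2 + 4484/4714)*(1410 + 4438) = ((-19/2)**2 + 4484*(1/4714))*5848 = (361/4 + 2242/2357)*5848 = (859845/9428)*5848 = 1257093390/2357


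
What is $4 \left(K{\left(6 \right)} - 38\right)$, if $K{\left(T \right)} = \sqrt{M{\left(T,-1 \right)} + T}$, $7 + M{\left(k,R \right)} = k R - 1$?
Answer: $-152 + 8 i \sqrt{2} \approx -152.0 + 11.314 i$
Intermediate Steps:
$M{\left(k,R \right)} = -8 + R k$ ($M{\left(k,R \right)} = -7 + \left(k R - 1\right) = -7 + \left(R k - 1\right) = -7 + \left(-1 + R k\right) = -8 + R k$)
$K{\left(T \right)} = 2 i \sqrt{2}$ ($K{\left(T \right)} = \sqrt{\left(-8 - T\right) + T} = \sqrt{-8} = 2 i \sqrt{2}$)
$4 \left(K{\left(6 \right)} - 38\right) = 4 \left(2 i \sqrt{2} - 38\right) = 4 \left(-38 + 2 i \sqrt{2}\right) = -152 + 8 i \sqrt{2}$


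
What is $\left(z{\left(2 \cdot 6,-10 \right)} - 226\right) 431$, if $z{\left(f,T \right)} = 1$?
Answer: $-96975$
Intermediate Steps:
$\left(z{\left(2 \cdot 6,-10 \right)} - 226\right) 431 = \left(1 - 226\right) 431 = \left(-225\right) 431 = -96975$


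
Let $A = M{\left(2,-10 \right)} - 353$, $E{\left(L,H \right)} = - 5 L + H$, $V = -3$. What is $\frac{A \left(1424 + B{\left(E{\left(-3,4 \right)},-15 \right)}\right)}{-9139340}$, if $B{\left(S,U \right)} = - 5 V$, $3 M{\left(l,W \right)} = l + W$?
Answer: $\frac{15829}{282660} \approx 0.056$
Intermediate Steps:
$E{\left(L,H \right)} = H - 5 L$
$M{\left(l,W \right)} = \frac{W}{3} + \frac{l}{3}$ ($M{\left(l,W \right)} = \frac{l + W}{3} = \frac{W + l}{3} = \frac{W}{3} + \frac{l}{3}$)
$B{\left(S,U \right)} = 15$ ($B{\left(S,U \right)} = \left(-5\right) \left(-3\right) = 15$)
$A = - \frac{1067}{3}$ ($A = \left(\frac{1}{3} \left(-10\right) + \frac{1}{3} \cdot 2\right) - 353 = \left(- \frac{10}{3} + \frac{2}{3}\right) - 353 = - \frac{8}{3} - 353 = - \frac{1067}{3} \approx -355.67$)
$\frac{A \left(1424 + B{\left(E{\left(-3,4 \right)},-15 \right)}\right)}{-9139340} = \frac{\left(- \frac{1067}{3}\right) \left(1424 + 15\right)}{-9139340} = \left(- \frac{1067}{3}\right) 1439 \left(- \frac{1}{9139340}\right) = \left(- \frac{1535413}{3}\right) \left(- \frac{1}{9139340}\right) = \frac{15829}{282660}$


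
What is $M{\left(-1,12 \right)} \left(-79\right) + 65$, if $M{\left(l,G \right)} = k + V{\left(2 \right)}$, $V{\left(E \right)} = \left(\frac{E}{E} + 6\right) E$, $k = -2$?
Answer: $-883$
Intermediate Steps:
$V{\left(E \right)} = 7 E$ ($V{\left(E \right)} = \left(1 + 6\right) E = 7 E$)
$M{\left(l,G \right)} = 12$ ($M{\left(l,G \right)} = -2 + 7 \cdot 2 = -2 + 14 = 12$)
$M{\left(-1,12 \right)} \left(-79\right) + 65 = 12 \left(-79\right) + 65 = -948 + 65 = -883$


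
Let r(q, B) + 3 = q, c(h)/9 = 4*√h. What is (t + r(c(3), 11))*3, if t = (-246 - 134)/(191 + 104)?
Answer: -759/59 + 108*√3 ≈ 174.20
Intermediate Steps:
c(h) = 36*√h (c(h) = 9*(4*√h) = 36*√h)
t = -76/59 (t = -380/295 = -380*1/295 = -76/59 ≈ -1.2881)
r(q, B) = -3 + q
(t + r(c(3), 11))*3 = (-76/59 + (-3 + 36*√3))*3 = (-253/59 + 36*√3)*3 = -759/59 + 108*√3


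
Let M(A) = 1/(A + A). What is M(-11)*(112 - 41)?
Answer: -71/22 ≈ -3.2273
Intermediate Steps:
M(A) = 1/(2*A)
M(-11)*(112 - 41) = ((½)/(-11))*(112 - 41) = ((½)*(-1/11))*71 = -1/22*71 = -71/22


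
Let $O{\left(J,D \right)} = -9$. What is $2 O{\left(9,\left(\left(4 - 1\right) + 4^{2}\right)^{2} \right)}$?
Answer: $-18$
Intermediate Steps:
$2 O{\left(9,\left(\left(4 - 1\right) + 4^{2}\right)^{2} \right)} = 2 \left(-9\right) = -18$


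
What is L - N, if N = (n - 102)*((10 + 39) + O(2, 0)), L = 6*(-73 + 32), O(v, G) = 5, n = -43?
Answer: 7584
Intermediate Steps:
L = -246 (L = 6*(-41) = -246)
N = -7830 (N = (-43 - 102)*((10 + 39) + 5) = -145*(49 + 5) = -145*54 = -7830)
L - N = -246 - 1*(-7830) = -246 + 7830 = 7584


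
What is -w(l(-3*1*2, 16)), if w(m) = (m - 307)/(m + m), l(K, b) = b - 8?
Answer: 299/16 ≈ 18.688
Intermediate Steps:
l(K, b) = -8 + b
w(m) = (-307 + m)/(2*m) (w(m) = (-307 + m)/((2*m)) = (-307 + m)*(1/(2*m)) = (-307 + m)/(2*m))
-w(l(-3*1*2, 16)) = -(-307 + (-8 + 16))/(2*(-8 + 16)) = -(-307 + 8)/(2*8) = -(-299)/(2*8) = -1*(-299/16) = 299/16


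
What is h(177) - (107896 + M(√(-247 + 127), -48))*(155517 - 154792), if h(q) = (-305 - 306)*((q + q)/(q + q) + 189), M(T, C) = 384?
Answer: -78619090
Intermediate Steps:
h(q) = -116090 (h(q) = -611*((2*q)/((2*q)) + 189) = -611*((2*q)*(1/(2*q)) + 189) = -611*(1 + 189) = -611*190 = -116090)
h(177) - (107896 + M(√(-247 + 127), -48))*(155517 - 154792) = -116090 - (107896 + 384)*(155517 - 154792) = -116090 - 108280*725 = -116090 - 1*78503000 = -116090 - 78503000 = -78619090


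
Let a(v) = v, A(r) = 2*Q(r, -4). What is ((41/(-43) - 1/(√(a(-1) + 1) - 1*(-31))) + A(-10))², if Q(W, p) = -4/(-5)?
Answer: 16760836/44422225 ≈ 0.37731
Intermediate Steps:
Q(W, p) = ⅘ (Q(W, p) = -4*(-⅕) = ⅘)
A(r) = 8/5 (A(r) = 2*(⅘) = 8/5)
((41/(-43) - 1/(√(a(-1) + 1) - 1*(-31))) + A(-10))² = ((41/(-43) - 1/(√(-1 + 1) - 1*(-31))) + 8/5)² = ((41*(-1/43) - 1/(√0 + 31)) + 8/5)² = ((-41/43 - 1/(0 + 31)) + 8/5)² = ((-41/43 - 1/31) + 8/5)² = (-1314/1333 + 8/5)² = (4094/6665)² = 16760836/44422225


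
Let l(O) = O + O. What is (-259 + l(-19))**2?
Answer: 88209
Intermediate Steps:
l(O) = 2*O
(-259 + l(-19))**2 = (-259 + 2*(-19))**2 = (-259 - 38)**2 = (-297)**2 = 88209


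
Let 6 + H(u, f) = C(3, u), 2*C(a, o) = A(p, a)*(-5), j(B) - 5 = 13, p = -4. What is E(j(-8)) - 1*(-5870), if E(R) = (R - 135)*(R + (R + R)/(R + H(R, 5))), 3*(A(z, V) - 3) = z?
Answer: 151636/47 ≈ 3226.3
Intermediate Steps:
j(B) = 18 (j(B) = 5 + 13 = 18)
A(z, V) = 3 + z/3
C(a, o) = -25/6 (C(a, o) = ((3 + (⅓)*(-4))*(-5))/2 = ((3 - 4/3)*(-5))/2 = ((5/3)*(-5))/2 = (½)*(-25/3) = -25/6)
H(u, f) = -61/6 (H(u, f) = -6 - 25/6 = -61/6)
E(R) = (-135 + R)*(R + 2*R/(-61/6 + R)) (E(R) = (R - 135)*(R + (R + R)/(R - 61/6)) = (-135 + R)*(R + (2*R)/(-61/6 + R)) = (-135 + R)*(R + 2*R/(-61/6 + R)))
E(j(-8)) - 1*(-5870) = 18*(6615 - 859*18 + 6*18²)/(-61 + 6*18) - 1*(-5870) = 18*(6615 - 15462 + 6*324)/(-61 + 108) + 5870 = 18*(6615 - 15462 + 1944)/47 + 5870 = 18*(1/47)*(-6903) + 5870 = -124254/47 + 5870 = 151636/47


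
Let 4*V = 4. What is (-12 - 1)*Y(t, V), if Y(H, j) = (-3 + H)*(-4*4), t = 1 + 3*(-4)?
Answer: -2912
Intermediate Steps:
V = 1 (V = (¼)*4 = 1)
t = -11 (t = 1 - 12 = -11)
Y(H, j) = 48 - 16*H (Y(H, j) = (-3 + H)*(-16) = 48 - 16*H)
(-12 - 1)*Y(t, V) = (-12 - 1)*(48 - 16*(-11)) = -13*(48 + 176) = -13*224 = -2912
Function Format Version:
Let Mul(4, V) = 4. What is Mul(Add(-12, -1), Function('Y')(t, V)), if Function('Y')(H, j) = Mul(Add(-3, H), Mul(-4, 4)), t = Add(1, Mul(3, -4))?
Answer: -2912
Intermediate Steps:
V = 1 (V = Mul(Rational(1, 4), 4) = 1)
t = -11 (t = Add(1, -12) = -11)
Function('Y')(H, j) = Add(48, Mul(-16, H)) (Function('Y')(H, j) = Mul(Add(-3, H), -16) = Add(48, Mul(-16, H)))
Mul(Add(-12, -1), Function('Y')(t, V)) = Mul(Add(-12, -1), Add(48, Mul(-16, -11))) = Mul(-13, Add(48, 176)) = Mul(-13, 224) = -2912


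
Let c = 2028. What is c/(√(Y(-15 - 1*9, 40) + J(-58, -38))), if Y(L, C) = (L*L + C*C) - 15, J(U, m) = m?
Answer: 2028*√2123/2123 ≈ 44.014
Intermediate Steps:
Y(L, C) = -15 + C² + L² (Y(L, C) = (L² + C²) - 15 = (C² + L²) - 15 = -15 + C² + L²)
c/(√(Y(-15 - 1*9, 40) + J(-58, -38))) = 2028/(√((-15 + 40² + (-15 - 1*9)²) - 38)) = 2028/(√((-15 + 1600 + (-15 - 9)²) - 38)) = 2028/(√((-15 + 1600 + (-24)²) - 38)) = 2028/(√((-15 + 1600 + 576) - 38)) = 2028/(√(2161 - 38)) = 2028/(√2123) = 2028*(√2123/2123) = 2028*√2123/2123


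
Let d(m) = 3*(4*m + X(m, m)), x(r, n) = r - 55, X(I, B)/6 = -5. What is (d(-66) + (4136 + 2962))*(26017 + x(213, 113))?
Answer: 162703800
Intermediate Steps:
X(I, B) = -30 (X(I, B) = 6*(-5) = -30)
x(r, n) = -55 + r
d(m) = -90 + 12*m (d(m) = 3*(4*m - 30) = 3*(-30 + 4*m) = -90 + 12*m)
(d(-66) + (4136 + 2962))*(26017 + x(213, 113)) = ((-90 + 12*(-66)) + (4136 + 2962))*(26017 + (-55 + 213)) = ((-90 - 792) + 7098)*(26017 + 158) = (-882 + 7098)*26175 = 6216*26175 = 162703800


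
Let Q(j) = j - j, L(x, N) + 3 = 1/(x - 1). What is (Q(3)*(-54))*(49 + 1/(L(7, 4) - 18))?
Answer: 0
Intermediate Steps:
L(x, N) = -3 + 1/(-1 + x) (L(x, N) = -3 + 1/(x - 1) = -3 + 1/(-1 + x))
Q(j) = 0
(Q(3)*(-54))*(49 + 1/(L(7, 4) - 18)) = (0*(-54))*(49 + 1/((4 - 3*7)/(-1 + 7) - 18)) = 0*(49 + 1/((4 - 21)/6 - 18)) = 0*(49 + 1/((⅙)*(-17) - 18)) = 0*(49 + 1/(-17/6 - 18)) = 0*(49 + 1/(-125/6)) = 0*(49 - 6/125) = 0*(6119/125) = 0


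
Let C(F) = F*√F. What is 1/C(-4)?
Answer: I/8 ≈ 0.125*I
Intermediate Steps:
C(F) = F^(3/2)
1/C(-4) = 1/((-4)^(3/2)) = 1/(-8*I) = I/8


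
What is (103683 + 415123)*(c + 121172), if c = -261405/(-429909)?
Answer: 9008753999008306/143303 ≈ 6.2865e+10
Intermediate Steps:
c = 87135/143303 (c = -261405*(-1/429909) = 87135/143303 ≈ 0.60805)
(103683 + 415123)*(c + 121172) = (103683 + 415123)*(87135/143303 + 121172) = 518806*(17364398251/143303) = 9008753999008306/143303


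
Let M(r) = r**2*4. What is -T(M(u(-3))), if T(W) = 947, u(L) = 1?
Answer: -947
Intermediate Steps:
M(r) = 4*r**2
-T(M(u(-3))) = -1*947 = -947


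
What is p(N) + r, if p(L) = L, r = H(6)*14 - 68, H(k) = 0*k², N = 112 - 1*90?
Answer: -46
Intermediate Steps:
N = 22 (N = 112 - 90 = 22)
H(k) = 0
r = -68 (r = 0*14 - 68 = 0 - 68 = -68)
p(N) + r = 22 - 68 = -46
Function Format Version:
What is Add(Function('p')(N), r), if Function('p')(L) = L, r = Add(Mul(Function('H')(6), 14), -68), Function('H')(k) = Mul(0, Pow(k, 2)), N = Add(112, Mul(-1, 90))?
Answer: -46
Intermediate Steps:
N = 22 (N = Add(112, -90) = 22)
Function('H')(k) = 0
r = -68 (r = Add(Mul(0, 14), -68) = Add(0, -68) = -68)
Add(Function('p')(N), r) = Add(22, -68) = -46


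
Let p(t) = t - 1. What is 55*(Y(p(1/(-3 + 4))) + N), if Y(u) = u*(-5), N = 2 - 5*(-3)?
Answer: 935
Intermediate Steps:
N = 17 (N = 2 + 15 = 17)
p(t) = -1 + t
Y(u) = -5*u
55*(Y(p(1/(-3 + 4))) + N) = 55*(-5*(-1 + 1/(-3 + 4)) + 17) = 55*(-5*(-1 + 1/1) + 17) = 55*(-5*(-1 + 1) + 17) = 55*(-5*0 + 17) = 55*(0 + 17) = 55*17 = 935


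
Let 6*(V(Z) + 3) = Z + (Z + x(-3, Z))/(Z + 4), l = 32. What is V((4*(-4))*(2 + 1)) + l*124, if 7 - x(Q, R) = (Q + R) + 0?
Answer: 522319/132 ≈ 3957.0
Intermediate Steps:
x(Q, R) = 7 - Q - R (x(Q, R) = 7 - ((Q + R) + 0) = 7 - (Q + R) = 7 + (-Q - R) = 7 - Q - R)
V(Z) = -3 + Z/6 + 5/(3*(4 + Z)) (V(Z) = -3 + (Z + (Z + (7 - 1*(-3) - Z))/(Z + 4))/6 = -3 + (Z + (Z + (7 + 3 - Z))/(4 + Z))/6 = -3 + (Z + (Z + (10 - Z))/(4 + Z))/6 = -3 + (Z + 10/(4 + Z))/6 = -3 + (Z/6 + 5/(3*(4 + Z))) = -3 + Z/6 + 5/(3*(4 + Z)))
V((4*(-4))*(2 + 1)) + l*124 = (-62 + ((4*(-4))*(2 + 1))² - 14*4*(-4)*(2 + 1))/(6*(4 + (4*(-4))*(2 + 1))) + 32*124 = (-62 + (-16*3)² - (-224)*3)/(6*(4 - 16*3)) + 3968 = (-62 + (-48)² - 14*(-48))/(6*(4 - 48)) + 3968 = (⅙)*(-62 + 2304 + 672)/(-44) + 3968 = (⅙)*(-1/44)*2914 + 3968 = -1457/132 + 3968 = 522319/132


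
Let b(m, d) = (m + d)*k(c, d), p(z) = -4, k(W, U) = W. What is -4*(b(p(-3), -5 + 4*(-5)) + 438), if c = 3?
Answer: -1404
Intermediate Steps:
b(m, d) = 3*d + 3*m (b(m, d) = (m + d)*3 = (d + m)*3 = 3*d + 3*m)
-4*(b(p(-3), -5 + 4*(-5)) + 438) = -4*((3*(-5 + 4*(-5)) + 3*(-4)) + 438) = -4*((3*(-5 - 20) - 12) + 438) = -4*((3*(-25) - 12) + 438) = -4*((-75 - 12) + 438) = -4*(-87 + 438) = -4*351 = -1404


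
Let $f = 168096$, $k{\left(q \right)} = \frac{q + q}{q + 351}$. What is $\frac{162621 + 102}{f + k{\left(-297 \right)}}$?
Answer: $\frac{162723}{168085} \approx 0.9681$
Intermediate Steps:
$k{\left(q \right)} = \frac{2 q}{351 + q}$
$\frac{162621 + 102}{f + k{\left(-297 \right)}} = \frac{162621 + 102}{168096 + 2 \left(-297\right) \frac{1}{351 - 297}} = \frac{162723}{168096 + 2 \left(-297\right) \frac{1}{54}} = \frac{162723}{168096 - 11} = \frac{162723}{168085}$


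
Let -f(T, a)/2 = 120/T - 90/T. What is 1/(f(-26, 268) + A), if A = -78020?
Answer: -13/1014230 ≈ -1.2818e-5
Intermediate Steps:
f(T, a) = -60/T (f(T, a) = -2*(120/T - 90/T) = -60/T)
1/(f(-26, 268) + A) = 1/(-60/(-26) - 78020) = 1/(-60*(-1/26) - 78020) = 1/(30/13 - 78020) = 1/(-1014230/13) = -13/1014230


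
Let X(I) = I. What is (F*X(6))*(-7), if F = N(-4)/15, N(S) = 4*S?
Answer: 224/5 ≈ 44.800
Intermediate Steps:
F = -16/15 (F = (4*(-4))/15 = -16*1/15 = -16/15 ≈ -1.0667)
(F*X(6))*(-7) = -16/15*6*(-7) = -32/5*(-7) = 224/5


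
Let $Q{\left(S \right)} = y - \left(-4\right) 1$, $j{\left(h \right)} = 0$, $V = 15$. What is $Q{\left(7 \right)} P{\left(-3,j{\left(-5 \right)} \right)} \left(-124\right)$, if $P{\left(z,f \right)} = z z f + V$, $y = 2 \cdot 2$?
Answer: $-14880$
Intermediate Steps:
$y = 4$
$P{\left(z,f \right)} = 15 + f z^{2}$ ($P{\left(z,f \right)} = z z f + 15 = z^{2} f + 15 = f z^{2} + 15 = 15 + f z^{2}$)
$Q{\left(S \right)} = 8$ ($Q{\left(S \right)} = 4 - \left(-4\right) 1 = 4 - -4 = 4 + 4 = 8$)
$Q{\left(7 \right)} P{\left(-3,j{\left(-5 \right)} \right)} \left(-124\right) = 8 \left(15 + 0 \left(-3\right)^{2}\right) \left(-124\right) = 8 \left(15 + 0 \cdot 9\right) \left(-124\right) = 8 \left(15 + 0\right) \left(-124\right) = 8 \cdot 15 \left(-124\right) = 120 \left(-124\right) = -14880$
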